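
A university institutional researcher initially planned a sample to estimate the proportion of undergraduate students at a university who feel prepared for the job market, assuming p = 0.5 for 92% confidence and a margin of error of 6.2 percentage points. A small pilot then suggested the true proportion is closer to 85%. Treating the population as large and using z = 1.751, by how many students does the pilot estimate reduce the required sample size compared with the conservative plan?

98

Conservative (p = 0.5): n = 1.751² × 0.25 / 0.062² ≈ 199.40 → 200.
Using p = 0.85: p(1−p) = 0.1275, so n = 1.751² × 0.1275 / 0.062² ≈ 101.69 → 102.
Reduction: 200 − 102 = 98.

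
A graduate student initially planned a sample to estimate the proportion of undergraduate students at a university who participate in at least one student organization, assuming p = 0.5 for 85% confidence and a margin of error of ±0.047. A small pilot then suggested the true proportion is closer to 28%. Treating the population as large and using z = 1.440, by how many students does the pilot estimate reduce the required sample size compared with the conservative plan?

Conservative (p = 0.5): n = 1.440² × 0.25 / 0.047² ≈ 234.68 → 235.
Using p = 0.28: p(1−p) = 0.2016, so n = 1.440² × 0.2016 / 0.047² ≈ 189.24 → 190.
Reduction: 235 − 190 = 45.

45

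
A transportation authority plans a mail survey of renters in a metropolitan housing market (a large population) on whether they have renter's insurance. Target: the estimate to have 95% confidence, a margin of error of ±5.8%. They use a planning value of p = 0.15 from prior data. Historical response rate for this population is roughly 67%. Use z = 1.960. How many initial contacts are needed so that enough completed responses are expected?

Completed interviews needed: n₀ = 1.960² × 0.1275 / 0.058² ≈ 145.60 → 146.
At a 67% response rate, contacts needed = 146 / 0.67 ≈ 217.91 → 218.

218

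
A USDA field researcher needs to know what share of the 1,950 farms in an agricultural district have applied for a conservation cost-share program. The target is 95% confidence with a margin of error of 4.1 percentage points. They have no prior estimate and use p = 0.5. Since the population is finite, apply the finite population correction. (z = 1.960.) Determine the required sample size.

443

Unadjusted: n₀ = 1.960² × 0.50 × 0.50 / 0.041² ≈ 571.33, so n₀ = 572.
Finite population correction with N = 1,950: n = n₀ / (1 + (n₀−1)/N) = 572 / (1 + 571/1950) = 572 / 1.2928 ≈ 442.44.
Rounding up, n = 443.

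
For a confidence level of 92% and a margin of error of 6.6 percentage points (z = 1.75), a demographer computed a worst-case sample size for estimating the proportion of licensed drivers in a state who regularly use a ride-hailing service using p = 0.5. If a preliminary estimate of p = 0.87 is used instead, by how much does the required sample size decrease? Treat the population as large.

96

Conservative (p = 0.5): n = 1.75² × 0.25 / 0.066² ≈ 175.76 → 176.
Using p = 0.87: p(1−p) = 0.1131, so n = 1.75² × 0.1131 / 0.066² ≈ 79.52 → 80.
Reduction: 176 − 80 = 96.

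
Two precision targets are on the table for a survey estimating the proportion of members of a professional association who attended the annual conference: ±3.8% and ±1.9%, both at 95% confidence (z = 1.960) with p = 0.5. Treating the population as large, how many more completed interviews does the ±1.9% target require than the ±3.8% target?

1995

At ±3.8%: n = 1.960² × 0.2500 / 0.038² ≈ 665.10 → 666.
At ±1.9%: n = 1.960² × 0.2500 / 0.019² ≈ 2660.39 → 2661.
Additional respondents: 2661 − 666 = 1995.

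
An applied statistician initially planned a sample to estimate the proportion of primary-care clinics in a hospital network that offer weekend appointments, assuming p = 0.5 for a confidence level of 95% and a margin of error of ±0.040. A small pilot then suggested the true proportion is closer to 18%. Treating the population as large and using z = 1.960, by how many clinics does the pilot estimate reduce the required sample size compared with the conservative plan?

Conservative (p = 0.5): n = 1.960² × 0.25 / 0.040² ≈ 600.25 → 601.
Using p = 0.18: p(1−p) = 0.1476, so n = 1.960² × 0.1476 / 0.040² ≈ 354.39 → 355.
Reduction: 601 − 355 = 246.

246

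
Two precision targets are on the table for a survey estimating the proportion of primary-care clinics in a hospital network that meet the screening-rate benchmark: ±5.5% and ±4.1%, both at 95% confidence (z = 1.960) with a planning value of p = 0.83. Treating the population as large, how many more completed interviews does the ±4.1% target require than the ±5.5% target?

At ±5.5%: n = 1.960² × 0.1411 / 0.055² ≈ 179.19 → 180.
At ±4.1%: n = 1.960² × 0.1411 / 0.041² ≈ 322.46 → 323.
Additional respondents: 323 − 180 = 143.

143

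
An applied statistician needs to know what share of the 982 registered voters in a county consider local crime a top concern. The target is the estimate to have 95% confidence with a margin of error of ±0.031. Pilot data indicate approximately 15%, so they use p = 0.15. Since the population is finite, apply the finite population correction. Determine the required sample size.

For 95% confidence, z = 1.960.
Unadjusted: n₀ = 1.960² × 0.15 × 0.85 / 0.031² ≈ 509.68, so n₀ = 510.
Finite population correction with N = 982: n = n₀ / (1 + (n₀−1)/N) = 510 / (1 + 509/982) = 510 / 1.5183 ≈ 335.90.
Rounding up, n = 336.

336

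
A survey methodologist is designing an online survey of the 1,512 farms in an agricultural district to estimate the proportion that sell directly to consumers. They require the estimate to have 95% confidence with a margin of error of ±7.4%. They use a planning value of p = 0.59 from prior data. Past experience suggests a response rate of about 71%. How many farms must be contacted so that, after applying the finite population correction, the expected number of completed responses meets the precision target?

For 95% confidence, z = 1.96.
Completed interviews needed (unadjusted): n₀ = 1.96² × 0.2419 / 0.074² ≈ 169.70 → 170.
FPC for N = 1,512: n = 170 / (1 + 169/1512) = 170 / 1.1118 ≈ 152.91 → 153.
At a 71% response rate, contacts needed = 153 / 0.71 ≈ 215.49 → 216.

216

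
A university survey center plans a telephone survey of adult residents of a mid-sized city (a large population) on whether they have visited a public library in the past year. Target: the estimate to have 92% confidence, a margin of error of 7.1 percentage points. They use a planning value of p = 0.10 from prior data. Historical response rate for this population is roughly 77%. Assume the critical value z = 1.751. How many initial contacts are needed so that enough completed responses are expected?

72

Completed interviews needed: n₀ = 1.751² × 0.0900 / 0.071² ≈ 54.74 → 55.
At a 77% response rate, contacts needed = 55 / 0.77 ≈ 71.43 → 72.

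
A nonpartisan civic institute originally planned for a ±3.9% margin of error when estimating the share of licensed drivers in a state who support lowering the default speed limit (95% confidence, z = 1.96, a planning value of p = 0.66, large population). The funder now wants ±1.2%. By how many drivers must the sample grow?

5420

At ±3.9%: n = 1.96² × 0.2244 / 0.039² ≈ 566.77 → 567.
At ±1.2%: n = 1.96² × 0.2244 / 0.012² ≈ 5986.49 → 5987.
Additional respondents: 5987 − 567 = 5420.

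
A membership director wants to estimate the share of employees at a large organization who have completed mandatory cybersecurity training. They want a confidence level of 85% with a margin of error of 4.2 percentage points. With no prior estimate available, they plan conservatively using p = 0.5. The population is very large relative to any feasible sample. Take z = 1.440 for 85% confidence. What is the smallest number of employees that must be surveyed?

With p = 0.5, p(1−p) = 0.25.
n = z²·p(1−p)/E² = 1.440² × 0.2500 / 0.042² = 2.0736 × 0.2500 / 0.001764 ≈ 293.88.
Rounding up gives n = 294.

294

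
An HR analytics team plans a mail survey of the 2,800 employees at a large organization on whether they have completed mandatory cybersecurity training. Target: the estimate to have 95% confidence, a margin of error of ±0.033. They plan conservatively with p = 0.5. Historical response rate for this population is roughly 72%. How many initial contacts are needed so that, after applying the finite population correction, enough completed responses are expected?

932

For 95% confidence, z = 1.960.
Completed interviews needed (unadjusted): n₀ = 1.960² × 0.2500 / 0.033² ≈ 881.91 → 882.
FPC for N = 2,800: n = 882 / (1 + 881/2800) = 882 / 1.3146 ≈ 670.90 → 671.
At a 72% response rate, contacts needed = 671 / 0.72 ≈ 931.94 → 932.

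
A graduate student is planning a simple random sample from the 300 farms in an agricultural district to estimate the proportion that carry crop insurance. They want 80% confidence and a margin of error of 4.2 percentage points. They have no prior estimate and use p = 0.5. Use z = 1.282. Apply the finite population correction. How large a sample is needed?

Unadjusted: n₀ = 1.282² × 0.50 × 0.50 / 0.042² ≈ 232.93, so n₀ = 233.
Finite population correction with N = 300: n = n₀ / (1 + (n₀−1)/N) = 233 / (1 + 232/300) = 233 / 1.7733 ≈ 131.39.
Rounding up, n = 132.

132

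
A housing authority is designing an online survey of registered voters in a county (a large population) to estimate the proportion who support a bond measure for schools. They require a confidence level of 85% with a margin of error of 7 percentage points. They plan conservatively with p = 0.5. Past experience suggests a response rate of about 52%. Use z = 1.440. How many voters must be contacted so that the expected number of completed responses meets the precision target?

Completed interviews needed: n₀ = 1.440² × 0.2500 / 0.070² ≈ 105.80 → 106.
At a 52% response rate, contacts needed = 106 / 0.52 ≈ 203.85 → 204.

204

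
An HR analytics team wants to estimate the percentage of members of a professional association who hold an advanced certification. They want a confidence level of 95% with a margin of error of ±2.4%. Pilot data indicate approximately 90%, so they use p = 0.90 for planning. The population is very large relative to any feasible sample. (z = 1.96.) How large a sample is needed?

601

With p = 0.90, p(1−p) = 0.0900.
n = z²·p(1−p)/E² = 1.96² × 0.0900 / 0.024² = 3.8416 × 0.0900 / 0.000576 ≈ 600.25.
Rounding up gives n = 601.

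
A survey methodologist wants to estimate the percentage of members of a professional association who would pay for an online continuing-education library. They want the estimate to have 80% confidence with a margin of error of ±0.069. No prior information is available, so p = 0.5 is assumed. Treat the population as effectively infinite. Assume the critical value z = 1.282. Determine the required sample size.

87

With p = 0.5, p(1−p) = 0.25.
n = z²·p(1−p)/E² = 1.282² × 0.2500 / 0.069² = 1.6435 × 0.2500 / 0.004761 ≈ 86.30.
Rounding up gives n = 87.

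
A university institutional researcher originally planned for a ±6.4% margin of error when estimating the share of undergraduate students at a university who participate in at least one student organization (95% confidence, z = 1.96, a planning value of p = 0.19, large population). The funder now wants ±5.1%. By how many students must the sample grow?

83

At ±6.4%: n = 1.96² × 0.1539 / 0.064² ≈ 144.34 → 145.
At ±5.1%: n = 1.96² × 0.1539 / 0.051² ≈ 227.31 → 228.
Additional respondents: 228 − 145 = 83.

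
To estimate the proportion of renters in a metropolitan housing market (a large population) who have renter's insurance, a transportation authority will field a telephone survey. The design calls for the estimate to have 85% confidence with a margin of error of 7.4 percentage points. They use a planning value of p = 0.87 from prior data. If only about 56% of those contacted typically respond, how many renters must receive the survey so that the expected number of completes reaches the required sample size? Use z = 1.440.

Completed interviews needed: n₀ = 1.440² × 0.1131 / 0.074² ≈ 42.83 → 43.
At a 56% response rate, contacts needed = 43 / 0.56 ≈ 76.79 → 77.

77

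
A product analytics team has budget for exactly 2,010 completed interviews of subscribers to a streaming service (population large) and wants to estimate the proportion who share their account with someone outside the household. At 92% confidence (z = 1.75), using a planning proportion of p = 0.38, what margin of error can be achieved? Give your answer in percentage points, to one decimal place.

1.9

SE(p̂) = √[p(1−p)/n] = √[0.2356/2010] = 0.01083.
E = z × SE = 1.75 × 0.01083 = 0.01895, or 1.9 percentage points.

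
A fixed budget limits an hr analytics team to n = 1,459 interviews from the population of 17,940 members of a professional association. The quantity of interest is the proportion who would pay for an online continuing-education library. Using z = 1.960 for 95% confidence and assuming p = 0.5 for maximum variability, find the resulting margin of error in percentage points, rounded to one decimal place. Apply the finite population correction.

Finite-population factor: (N−n)/(N−1) = (17940−1459)/(17940−1) = 0.9187.
SE(p̂) = √[p(1−p)/n · (N−n)/(N−1)] = √[0.2500/1459 × 0.9187] = 0.01255.
E = z × SE = 1.960 × 0.01255 = 0.02459 ≈ 2.5 percentage points.

2.5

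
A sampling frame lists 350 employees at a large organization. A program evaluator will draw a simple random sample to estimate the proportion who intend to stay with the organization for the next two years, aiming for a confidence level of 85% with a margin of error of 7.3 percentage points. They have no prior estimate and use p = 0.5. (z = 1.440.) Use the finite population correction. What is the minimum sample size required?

77

Unadjusted: n₀ = 1.440² × 0.50 × 0.50 / 0.073² ≈ 97.28, so n₀ = 98.
Finite population correction with N = 350: n = n₀ / (1 + (n₀−1)/N) = 98 / (1 + 97/350) = 98 / 1.2771 ≈ 76.73.
Rounding up, n = 77.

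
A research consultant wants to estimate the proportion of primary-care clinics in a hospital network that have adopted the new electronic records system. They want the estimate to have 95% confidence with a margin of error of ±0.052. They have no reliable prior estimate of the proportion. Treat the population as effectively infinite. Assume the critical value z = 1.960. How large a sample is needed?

With no prior estimate, use p = 0.5, giving p(1−p) = 0.25.
n = z²·p(1−p)/E² = 1.960² × 0.2500 / 0.052² = 3.8416 × 0.2500 / 0.002704 ≈ 355.18.
Rounding up gives n = 356.

356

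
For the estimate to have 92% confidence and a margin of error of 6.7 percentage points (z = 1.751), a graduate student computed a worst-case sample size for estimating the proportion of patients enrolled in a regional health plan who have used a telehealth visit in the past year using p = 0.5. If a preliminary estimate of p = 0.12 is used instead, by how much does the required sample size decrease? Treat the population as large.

Conservative (p = 0.5): n = 1.751² × 0.25 / 0.067² ≈ 170.75 → 171.
Using p = 0.12: p(1−p) = 0.1056, so n = 1.751² × 0.1056 / 0.067² ≈ 72.13 → 73.
Reduction: 171 − 73 = 98.

98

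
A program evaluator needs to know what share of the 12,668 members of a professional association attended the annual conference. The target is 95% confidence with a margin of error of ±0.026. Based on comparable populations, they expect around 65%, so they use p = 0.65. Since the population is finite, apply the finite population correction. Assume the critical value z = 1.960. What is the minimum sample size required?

1174

Unadjusted: n₀ = 1.960² × 0.65 × 0.35 / 0.026² ≈ 1292.85, so n₀ = 1293.
Finite population correction with N = 12,668: n = n₀ / (1 + (n₀−1)/N) = 1293 / (1 + 1292/12668) = 1293 / 1.1020 ≈ 1173.33.
Rounding up, n = 1174.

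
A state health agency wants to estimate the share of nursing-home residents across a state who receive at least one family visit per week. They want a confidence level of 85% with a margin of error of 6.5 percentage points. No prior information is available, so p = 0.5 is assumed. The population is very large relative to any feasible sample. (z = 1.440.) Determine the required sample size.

123

With p = 0.5, p(1−p) = 0.25.
n = z²·p(1−p)/E² = 1.440² × 0.2500 / 0.065² = 2.0736 × 0.2500 / 0.004225 ≈ 122.70.
Rounding up gives n = 123.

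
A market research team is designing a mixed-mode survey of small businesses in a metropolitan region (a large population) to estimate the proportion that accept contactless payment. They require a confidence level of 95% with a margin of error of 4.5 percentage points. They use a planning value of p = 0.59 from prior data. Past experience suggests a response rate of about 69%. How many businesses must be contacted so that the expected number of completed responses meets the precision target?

666

For 95% confidence, z = 1.96.
Completed interviews needed: n₀ = 1.96² × 0.2419 / 0.045² ≈ 458.91 → 459.
At a 69% response rate, contacts needed = 459 / 0.69 ≈ 665.22 → 666.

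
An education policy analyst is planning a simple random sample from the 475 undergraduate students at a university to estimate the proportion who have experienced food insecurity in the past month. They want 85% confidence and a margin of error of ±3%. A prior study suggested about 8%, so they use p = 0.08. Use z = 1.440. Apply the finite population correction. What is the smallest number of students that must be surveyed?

126

Unadjusted: n₀ = 1.440² × 0.08 × 0.92 / 0.030² ≈ 169.57, so n₀ = 170.
Finite population correction with N = 475: n = n₀ / (1 + (n₀−1)/N) = 170 / (1 + 169/475) = 170 / 1.3558 ≈ 125.39.
Rounding up, n = 126.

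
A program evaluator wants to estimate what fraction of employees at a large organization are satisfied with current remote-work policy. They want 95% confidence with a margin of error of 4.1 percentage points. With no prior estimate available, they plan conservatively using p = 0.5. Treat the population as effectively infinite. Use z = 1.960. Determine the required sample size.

With p = 0.5, p(1−p) = 0.25.
n = z²·p(1−p)/E² = 1.960² × 0.2500 / 0.041² = 3.8416 × 0.2500 / 0.001681 ≈ 571.33.
Rounding up gives n = 572.

572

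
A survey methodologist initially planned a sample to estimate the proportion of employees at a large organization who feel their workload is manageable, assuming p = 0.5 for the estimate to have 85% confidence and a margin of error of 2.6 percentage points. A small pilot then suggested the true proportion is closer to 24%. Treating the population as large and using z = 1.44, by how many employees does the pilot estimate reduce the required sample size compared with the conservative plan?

Conservative (p = 0.5): n = 1.44² × 0.25 / 0.026² ≈ 766.86 → 767.
Using p = 0.24: p(1−p) = 0.1824, so n = 1.44² × 0.1824 / 0.026² ≈ 559.50 → 560.
Reduction: 767 − 560 = 207.

207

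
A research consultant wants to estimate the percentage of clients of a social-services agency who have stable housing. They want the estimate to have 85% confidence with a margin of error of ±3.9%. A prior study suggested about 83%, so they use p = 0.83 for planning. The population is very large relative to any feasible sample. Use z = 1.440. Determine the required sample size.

With p = 0.83, p(1−p) = 0.1411.
n = z²·p(1−p)/E² = 1.440² × 0.1411 / 0.039² = 2.0736 × 0.1411 / 0.001521 ≈ 192.36.
Rounding up gives n = 193.

193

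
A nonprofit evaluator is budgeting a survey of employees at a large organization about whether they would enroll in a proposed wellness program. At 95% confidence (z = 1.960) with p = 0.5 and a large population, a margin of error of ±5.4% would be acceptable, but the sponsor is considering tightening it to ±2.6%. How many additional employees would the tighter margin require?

1091

At ±5.4%: n = 1.960² × 0.2500 / 0.054² ≈ 329.36 → 330.
At ±2.6%: n = 1.960² × 0.2500 / 0.026² ≈ 1420.71 → 1421.
Additional respondents: 1421 − 330 = 1091.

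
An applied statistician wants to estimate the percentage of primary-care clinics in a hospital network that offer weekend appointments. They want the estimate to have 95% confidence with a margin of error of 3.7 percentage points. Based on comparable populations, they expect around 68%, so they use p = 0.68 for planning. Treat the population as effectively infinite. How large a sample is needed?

For 95% confidence, z = 1.96.
With p = 0.68, p(1−p) = 0.2176.
n = z²·p(1−p)/E² = 1.96² × 0.2176 / 0.037² = 3.8416 × 0.2176 / 0.001369 ≈ 610.62.
Rounding up gives n = 611.

611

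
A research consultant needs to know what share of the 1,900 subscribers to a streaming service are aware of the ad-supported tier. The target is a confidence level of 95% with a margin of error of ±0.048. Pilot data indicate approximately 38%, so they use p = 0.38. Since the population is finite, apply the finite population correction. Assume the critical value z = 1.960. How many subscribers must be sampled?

Unadjusted: n₀ = 1.960² × 0.38 × 0.62 / 0.048² ≈ 392.83, so n₀ = 393.
Finite population correction with N = 1,900: n = n₀ / (1 + (n₀−1)/N) = 393 / (1 + 392/1900) = 393 / 1.2063 ≈ 325.79.
Rounding up, n = 326.

326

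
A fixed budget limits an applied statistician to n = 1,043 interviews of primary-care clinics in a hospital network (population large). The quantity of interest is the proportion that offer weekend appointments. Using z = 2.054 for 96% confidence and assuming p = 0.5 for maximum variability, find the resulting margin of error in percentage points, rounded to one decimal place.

3.2

SE(p̂) = √[p(1−p)/n] = √[0.2500/1043] = 0.01548.
E = z × SE = 2.054 × 0.01548 = 0.03180, or 3.2 percentage points.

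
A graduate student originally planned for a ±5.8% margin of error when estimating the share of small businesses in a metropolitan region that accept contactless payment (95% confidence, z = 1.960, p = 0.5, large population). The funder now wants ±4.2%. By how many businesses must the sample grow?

At ±5.8%: n = 1.960² × 0.2500 / 0.058² ≈ 285.49 → 286.
At ±4.2%: n = 1.960² × 0.2500 / 0.042² ≈ 544.44 → 545.
Additional respondents: 545 − 286 = 259.

259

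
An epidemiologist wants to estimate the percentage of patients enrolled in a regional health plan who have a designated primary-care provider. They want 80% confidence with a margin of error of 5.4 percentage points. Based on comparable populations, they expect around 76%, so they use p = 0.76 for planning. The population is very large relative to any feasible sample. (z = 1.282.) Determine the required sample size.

103

With p = 0.76, p(1−p) = 0.1824.
n = z²·p(1−p)/E² = 1.282² × 0.1824 / 0.054² = 1.6435 × 0.1824 / 0.002916 ≈ 102.80.
Rounding up gives n = 103.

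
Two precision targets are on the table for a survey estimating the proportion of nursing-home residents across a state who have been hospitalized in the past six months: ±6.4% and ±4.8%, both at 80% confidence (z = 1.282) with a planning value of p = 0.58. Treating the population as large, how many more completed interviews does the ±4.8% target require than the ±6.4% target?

76

At ±6.4%: n = 1.282² × 0.2436 / 0.064² ≈ 97.74 → 98.
At ±4.8%: n = 1.282² × 0.2436 / 0.048² ≈ 173.77 → 174.
Additional respondents: 174 − 98 = 76.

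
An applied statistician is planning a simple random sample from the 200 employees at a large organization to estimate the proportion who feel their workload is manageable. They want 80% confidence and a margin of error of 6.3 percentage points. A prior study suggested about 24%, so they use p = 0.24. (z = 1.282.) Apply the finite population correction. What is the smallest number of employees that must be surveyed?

Unadjusted: n₀ = 1.282² × 0.24 × 0.76 / 0.063² ≈ 75.53, so n₀ = 76.
Finite population correction with N = 200: n = n₀ / (1 + (n₀−1)/N) = 76 / (1 + 75/200) = 76 / 1.3750 ≈ 55.27.
Rounding up, n = 56.

56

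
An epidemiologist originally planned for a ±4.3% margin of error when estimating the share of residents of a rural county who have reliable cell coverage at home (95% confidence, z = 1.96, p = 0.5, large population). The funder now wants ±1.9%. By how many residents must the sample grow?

2141

At ±4.3%: n = 1.96² × 0.2500 / 0.043² ≈ 519.42 → 520.
At ±1.9%: n = 1.96² × 0.2500 / 0.019² ≈ 2660.39 → 2661.
Additional respondents: 2661 − 520 = 2141.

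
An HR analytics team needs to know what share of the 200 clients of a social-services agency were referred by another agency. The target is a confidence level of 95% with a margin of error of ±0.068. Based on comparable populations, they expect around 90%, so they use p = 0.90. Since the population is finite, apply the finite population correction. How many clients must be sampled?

For 95% confidence, z = 1.96.
Unadjusted: n₀ = 1.96² × 0.90 × 0.10 / 0.068² ≈ 74.77, so n₀ = 75.
Finite population correction with N = 200: n = n₀ / (1 + (n₀−1)/N) = 75 / (1 + 74/200) = 75 / 1.3700 ≈ 54.74.
Rounding up, n = 55.

55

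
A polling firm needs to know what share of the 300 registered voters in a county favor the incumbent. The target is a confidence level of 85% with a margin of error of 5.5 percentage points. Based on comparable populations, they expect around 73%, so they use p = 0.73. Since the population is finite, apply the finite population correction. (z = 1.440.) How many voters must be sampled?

94

Unadjusted: n₀ = 1.440² × 0.73 × 0.27 / 0.055² ≈ 135.11, so n₀ = 136.
Finite population correction with N = 300: n = n₀ / (1 + (n₀−1)/N) = 136 / (1 + 135/300) = 136 / 1.4500 ≈ 93.79.
Rounding up, n = 94.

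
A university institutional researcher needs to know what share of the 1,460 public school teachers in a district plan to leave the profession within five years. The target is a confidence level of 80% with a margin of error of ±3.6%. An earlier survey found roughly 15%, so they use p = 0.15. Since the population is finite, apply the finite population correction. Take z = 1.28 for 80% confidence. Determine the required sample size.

146

Unadjusted: n₀ = 1.28² × 0.15 × 0.85 / 0.036² ≈ 161.19, so n₀ = 162.
Finite population correction with N = 1,460: n = n₀ / (1 + (n₀−1)/N) = 162 / (1 + 161/1460) = 162 / 1.1103 ≈ 145.91.
Rounding up, n = 146.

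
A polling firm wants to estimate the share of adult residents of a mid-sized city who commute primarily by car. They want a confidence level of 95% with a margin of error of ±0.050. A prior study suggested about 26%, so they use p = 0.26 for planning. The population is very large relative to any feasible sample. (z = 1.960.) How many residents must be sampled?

296

With p = 0.26, p(1−p) = 0.1924.
n = z²·p(1−p)/E² = 1.960² × 0.1924 / 0.050² = 3.8416 × 0.1924 / 0.002500 ≈ 295.65.
Rounding up gives n = 296.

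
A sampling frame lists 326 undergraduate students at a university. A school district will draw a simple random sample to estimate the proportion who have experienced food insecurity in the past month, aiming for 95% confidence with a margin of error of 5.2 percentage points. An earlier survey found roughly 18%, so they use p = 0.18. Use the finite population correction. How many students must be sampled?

For 95% confidence, z = 1.960.
Unadjusted: n₀ = 1.960² × 0.18 × 0.82 / 0.052² ≈ 209.70, so n₀ = 210.
Finite population correction with N = 326: n = n₀ / (1 + (n₀−1)/N) = 210 / (1 + 209/326) = 210 / 1.6411 ≈ 127.96.
Rounding up, n = 128.

128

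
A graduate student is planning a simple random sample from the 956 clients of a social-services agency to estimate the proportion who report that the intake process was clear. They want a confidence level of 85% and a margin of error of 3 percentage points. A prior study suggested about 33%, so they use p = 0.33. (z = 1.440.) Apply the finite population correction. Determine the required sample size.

333

Unadjusted: n₀ = 1.440² × 0.33 × 0.67 / 0.030² ≈ 509.41, so n₀ = 510.
Finite population correction with N = 956: n = n₀ / (1 + (n₀−1)/N) = 510 / (1 + 509/956) = 510 / 1.5324 ≈ 332.81.
Rounding up, n = 333.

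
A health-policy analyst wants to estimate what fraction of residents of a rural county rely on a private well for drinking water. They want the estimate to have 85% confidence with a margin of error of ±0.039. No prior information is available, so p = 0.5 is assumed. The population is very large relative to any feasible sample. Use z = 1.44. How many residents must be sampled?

341

With p = 0.5, p(1−p) = 0.25.
n = z²·p(1−p)/E² = 1.44² × 0.2500 / 0.039² = 2.0736 × 0.2500 / 0.001521 ≈ 340.83.
Rounding up gives n = 341.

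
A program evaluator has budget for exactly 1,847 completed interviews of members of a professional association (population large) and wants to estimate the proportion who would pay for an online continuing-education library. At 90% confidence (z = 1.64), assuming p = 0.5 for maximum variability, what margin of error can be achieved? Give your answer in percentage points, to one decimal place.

SE(p̂) = √[p(1−p)/n] = √[0.2500/1847] = 0.01163.
E = z × SE = 1.64 × 0.01163 = 0.01908, or 1.9 percentage points.

1.9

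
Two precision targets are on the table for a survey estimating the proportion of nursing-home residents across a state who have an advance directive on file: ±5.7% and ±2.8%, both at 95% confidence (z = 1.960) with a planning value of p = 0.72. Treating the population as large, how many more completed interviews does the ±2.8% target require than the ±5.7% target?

At ±5.7%: n = 1.960² × 0.2016 / 0.057² ≈ 238.37 → 239.
At ±2.8%: n = 1.960² × 0.2016 / 0.028² ≈ 987.84 → 988.
Additional respondents: 988 − 239 = 749.

749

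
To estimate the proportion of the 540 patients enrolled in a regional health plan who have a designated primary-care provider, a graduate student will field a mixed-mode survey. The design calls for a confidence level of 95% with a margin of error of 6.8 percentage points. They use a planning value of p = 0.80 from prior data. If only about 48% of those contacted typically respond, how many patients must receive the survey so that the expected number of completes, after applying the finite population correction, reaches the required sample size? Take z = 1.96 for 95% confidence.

Completed interviews needed (unadjusted): n₀ = 1.96² × 0.1600 / 0.068² ≈ 132.93 → 133.
FPC for N = 540: n = 133 / (1 + 132/540) = 133 / 1.2444 ≈ 106.88 → 107.
At a 48% response rate, contacts needed = 107 / 0.48 ≈ 222.92 → 223.

223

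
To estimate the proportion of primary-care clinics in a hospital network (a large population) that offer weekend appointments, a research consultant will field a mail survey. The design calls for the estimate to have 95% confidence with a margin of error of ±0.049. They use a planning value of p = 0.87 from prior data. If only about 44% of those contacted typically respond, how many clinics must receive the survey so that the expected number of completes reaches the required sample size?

412

For 95% confidence, z = 1.960.
Completed interviews needed: n₀ = 1.960² × 0.1131 / 0.049² ≈ 180.96 → 181.
At a 44% response rate, contacts needed = 181 / 0.44 ≈ 411.36 → 412.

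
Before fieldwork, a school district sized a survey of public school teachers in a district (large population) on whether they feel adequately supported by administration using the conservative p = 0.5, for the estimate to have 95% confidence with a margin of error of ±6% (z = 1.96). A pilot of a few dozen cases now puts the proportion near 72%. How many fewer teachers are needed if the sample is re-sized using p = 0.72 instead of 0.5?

Conservative (p = 0.5): n = 1.96² × 0.25 / 0.060² ≈ 266.78 → 267.
Using p = 0.72: p(1−p) = 0.2016, so n = 1.96² × 0.2016 / 0.060² ≈ 215.13 → 216.
Reduction: 267 − 216 = 51.

51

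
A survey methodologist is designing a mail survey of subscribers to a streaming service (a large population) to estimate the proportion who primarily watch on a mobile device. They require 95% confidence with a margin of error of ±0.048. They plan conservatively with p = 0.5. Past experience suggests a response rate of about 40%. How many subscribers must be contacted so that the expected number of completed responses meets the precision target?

For 95% confidence, z = 1.96.
Completed interviews needed: n₀ = 1.96² × 0.2500 / 0.048² ≈ 416.84 → 417.
At a 40% response rate, contacts needed = 417 / 0.40 ≈ 1042.50 → 1043.

1043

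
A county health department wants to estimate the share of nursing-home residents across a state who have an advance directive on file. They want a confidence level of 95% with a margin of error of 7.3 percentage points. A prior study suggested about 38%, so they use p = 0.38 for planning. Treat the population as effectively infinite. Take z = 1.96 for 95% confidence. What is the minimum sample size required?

170

With p = 0.38, p(1−p) = 0.2356.
n = z²·p(1−p)/E² = 1.96² × 0.2356 / 0.073² = 3.8416 × 0.2356 / 0.005329 ≈ 169.84.
Rounding up gives n = 170.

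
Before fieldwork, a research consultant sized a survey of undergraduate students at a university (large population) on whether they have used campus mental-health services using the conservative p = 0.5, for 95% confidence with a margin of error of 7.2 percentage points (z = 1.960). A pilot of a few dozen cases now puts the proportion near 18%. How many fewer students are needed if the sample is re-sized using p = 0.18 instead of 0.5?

Conservative (p = 0.5): n = 1.960² × 0.25 / 0.072² ≈ 185.26 → 186.
Using p = 0.18: p(1−p) = 0.1476, so n = 1.960² × 0.1476 / 0.072² ≈ 109.38 → 110.
Reduction: 186 − 110 = 76.

76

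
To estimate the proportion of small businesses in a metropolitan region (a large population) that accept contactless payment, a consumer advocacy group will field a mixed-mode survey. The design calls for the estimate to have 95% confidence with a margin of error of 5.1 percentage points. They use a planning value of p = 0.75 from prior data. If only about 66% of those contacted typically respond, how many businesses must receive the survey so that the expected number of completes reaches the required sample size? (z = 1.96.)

Completed interviews needed: n₀ = 1.96² × 0.1875 / 0.051² ≈ 276.93 → 277.
At a 66% response rate, contacts needed = 277 / 0.66 ≈ 419.70 → 420.

420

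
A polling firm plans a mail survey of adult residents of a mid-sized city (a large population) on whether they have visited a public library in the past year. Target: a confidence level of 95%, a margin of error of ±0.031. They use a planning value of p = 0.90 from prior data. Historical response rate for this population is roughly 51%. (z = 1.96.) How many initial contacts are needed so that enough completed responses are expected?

706

Completed interviews needed: n₀ = 1.96² × 0.0900 / 0.031² ≈ 359.78 → 360.
At a 51% response rate, contacts needed = 360 / 0.51 ≈ 705.88 → 706.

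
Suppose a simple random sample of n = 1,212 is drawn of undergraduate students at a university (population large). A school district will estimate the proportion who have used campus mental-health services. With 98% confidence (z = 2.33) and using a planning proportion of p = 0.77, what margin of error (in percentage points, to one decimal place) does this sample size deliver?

2.8

SE(p̂) = √[p(1−p)/n] = √[0.1771/1212] = 0.01209.
E = z × SE = 2.33 × 0.01209 = 0.02817, or 2.8 percentage points.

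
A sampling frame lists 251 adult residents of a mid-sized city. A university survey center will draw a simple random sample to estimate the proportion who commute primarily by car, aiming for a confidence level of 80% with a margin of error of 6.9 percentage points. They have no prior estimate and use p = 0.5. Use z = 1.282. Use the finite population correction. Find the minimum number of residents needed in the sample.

Unadjusted: n₀ = 1.282² × 0.50 × 0.50 / 0.069² ≈ 86.30, so n₀ = 87.
Finite population correction with N = 251: n = n₀ / (1 + (n₀−1)/N) = 87 / (1 + 86/251) = 87 / 1.3426 ≈ 64.80.
Rounding up, n = 65.

65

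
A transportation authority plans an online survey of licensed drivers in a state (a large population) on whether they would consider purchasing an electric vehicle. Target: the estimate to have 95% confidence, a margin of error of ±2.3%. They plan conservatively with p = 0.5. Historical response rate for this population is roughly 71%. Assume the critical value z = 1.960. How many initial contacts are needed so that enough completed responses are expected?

2558

Completed interviews needed: n₀ = 1.960² × 0.2500 / 0.023² ≈ 1815.50 → 1816.
At a 71% response rate, contacts needed = 1816 / 0.71 ≈ 2557.75 → 2558.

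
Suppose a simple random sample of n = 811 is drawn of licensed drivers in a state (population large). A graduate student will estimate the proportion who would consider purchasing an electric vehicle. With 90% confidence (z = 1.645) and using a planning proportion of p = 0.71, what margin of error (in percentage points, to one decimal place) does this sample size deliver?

SE(p̂) = √[p(1−p)/n] = √[0.2059/811] = 0.01593.
E = z × SE = 1.645 × 0.01593 = 0.02621, or 2.6 percentage points.

2.6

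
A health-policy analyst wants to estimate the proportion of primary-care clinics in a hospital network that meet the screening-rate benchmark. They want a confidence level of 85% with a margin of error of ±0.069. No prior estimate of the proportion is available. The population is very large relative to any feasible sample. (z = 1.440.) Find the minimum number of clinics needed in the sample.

109

With no prior estimate, use p = 0.5, giving p(1−p) = 0.25.
n = z²·p(1−p)/E² = 1.440² × 0.2500 / 0.069² = 2.0736 × 0.2500 / 0.004761 ≈ 108.88.
Rounding up gives n = 109.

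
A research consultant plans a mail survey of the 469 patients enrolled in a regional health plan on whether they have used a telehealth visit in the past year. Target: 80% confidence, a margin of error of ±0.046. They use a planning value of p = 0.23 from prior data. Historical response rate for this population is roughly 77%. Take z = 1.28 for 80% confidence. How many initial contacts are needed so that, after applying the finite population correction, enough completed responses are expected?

139

Completed interviews needed (unadjusted): n₀ = 1.28² × 0.1771 / 0.046² ≈ 137.13 → 138.
FPC for N = 469: n = 138 / (1 + 137/469) = 138 / 1.2921 ≈ 106.80 → 107.
At a 77% response rate, contacts needed = 107 / 0.77 ≈ 138.96 → 139.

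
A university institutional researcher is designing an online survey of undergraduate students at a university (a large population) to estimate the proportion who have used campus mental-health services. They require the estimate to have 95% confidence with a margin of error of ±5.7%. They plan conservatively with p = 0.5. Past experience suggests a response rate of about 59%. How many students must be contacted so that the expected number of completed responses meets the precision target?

502

For 95% confidence, z = 1.96.
Completed interviews needed: n₀ = 1.96² × 0.2500 / 0.057² ≈ 295.60 → 296.
At a 59% response rate, contacts needed = 296 / 0.59 ≈ 501.69 → 502.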